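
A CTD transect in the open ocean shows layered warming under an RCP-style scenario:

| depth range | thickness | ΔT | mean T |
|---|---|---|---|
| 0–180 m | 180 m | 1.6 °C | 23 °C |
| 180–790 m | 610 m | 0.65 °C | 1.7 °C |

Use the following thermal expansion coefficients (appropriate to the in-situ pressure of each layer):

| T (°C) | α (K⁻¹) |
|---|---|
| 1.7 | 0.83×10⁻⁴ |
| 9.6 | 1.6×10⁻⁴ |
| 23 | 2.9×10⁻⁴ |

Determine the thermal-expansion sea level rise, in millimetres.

Layer 1 at 23 °C → α = 2.9×10⁻⁴ K⁻¹
Layer 2 at 1.7 °C → α = 0.83×10⁻⁴ K⁻¹
0–180 m: 2.9×10⁻⁴ × 1.6 × 180 = 0.08352 m
0.65 × 0.83×10⁻⁴ × 610 = 0.0329095 m
Δh = 0.08352 + 0.0329095 = 0.1164295 m

116 mm of thermosteric rise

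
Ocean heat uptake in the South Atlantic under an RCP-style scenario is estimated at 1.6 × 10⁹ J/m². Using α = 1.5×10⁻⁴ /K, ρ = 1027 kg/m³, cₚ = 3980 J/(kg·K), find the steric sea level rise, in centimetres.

5.87 cm of thermosteric rise

Δh = αQ/(ρcₚ) = 1.5×10⁻⁴ × 1.6×10⁹ / (1027 × 3980) ≈ 0.058716 m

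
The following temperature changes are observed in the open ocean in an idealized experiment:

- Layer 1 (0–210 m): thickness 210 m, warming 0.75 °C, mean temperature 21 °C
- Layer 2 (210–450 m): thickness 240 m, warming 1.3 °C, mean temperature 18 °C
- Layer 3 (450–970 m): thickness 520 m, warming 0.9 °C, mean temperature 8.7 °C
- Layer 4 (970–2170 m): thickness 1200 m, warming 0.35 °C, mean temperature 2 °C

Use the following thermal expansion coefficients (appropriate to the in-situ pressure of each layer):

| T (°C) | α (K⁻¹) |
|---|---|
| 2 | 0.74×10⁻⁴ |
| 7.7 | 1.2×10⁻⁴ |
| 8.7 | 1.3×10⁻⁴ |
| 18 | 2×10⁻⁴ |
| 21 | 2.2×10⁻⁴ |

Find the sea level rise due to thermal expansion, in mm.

about 190 mm

Layer 1 at 21 °C → α = 2.2×10⁻⁴ K⁻¹
Layer 2 at 18 °C → α = 2×10⁻⁴ K⁻¹
Layer 3 at 8.7 °C → α = 1.3×10⁻⁴ K⁻¹
Layer 4 at 2 °C → α = 0.74×10⁻⁴ K⁻¹
210 × 2.2×10⁻⁴ × 0.75 = 0.03465 m
2×10⁻⁴ × 1.3 × 240 = 0.06240 m
Layer 3: 520 × 0.9 × 1.3×10⁻⁴ = 0.06084 m
Layer 4: 0.74×10⁻⁴ × 1200 × 0.35 = 0.03108 m
Δh = 0.03465 + 0.06240 + 0.06084 + 0.03108 = 0.18897 m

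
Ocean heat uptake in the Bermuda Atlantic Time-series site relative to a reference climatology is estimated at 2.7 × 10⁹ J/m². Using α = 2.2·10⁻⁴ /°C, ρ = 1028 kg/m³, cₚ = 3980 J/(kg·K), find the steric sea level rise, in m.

0.15 m

Δh = αQ/(ρcₚ) = 2.2×10⁻⁴ × 2.7×10⁹ / (1028 × 3980) ≈ 0.14518 m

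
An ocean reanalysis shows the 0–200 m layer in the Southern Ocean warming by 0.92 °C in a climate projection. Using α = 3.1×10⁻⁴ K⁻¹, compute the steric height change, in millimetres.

Δh = 57.0 mm

Δh = αΔT·H = 3.1×10⁻⁴ × 0.92 × 200 = 0.05704 m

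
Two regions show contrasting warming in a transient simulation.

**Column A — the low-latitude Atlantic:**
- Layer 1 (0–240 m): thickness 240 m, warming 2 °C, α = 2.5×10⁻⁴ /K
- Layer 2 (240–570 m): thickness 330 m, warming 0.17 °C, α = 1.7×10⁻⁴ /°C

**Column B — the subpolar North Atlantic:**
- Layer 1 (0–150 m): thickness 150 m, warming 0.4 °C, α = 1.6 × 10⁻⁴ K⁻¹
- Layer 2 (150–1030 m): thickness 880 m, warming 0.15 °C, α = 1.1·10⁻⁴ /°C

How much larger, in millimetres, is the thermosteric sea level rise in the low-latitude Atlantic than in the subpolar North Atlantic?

110 mm larger

A Layer 1: 240 × 2 × 2.5×10⁻⁴ = 0.12000 m
A Layer 2: 0.17 × 330 × 1.7×10⁻⁴ = 0.009537 m
A total: 0.129537 m
B 0–150 m: 0.4 × 1.6×10⁻⁴ × 150 = 0.00960 m
B 0.15 × 1.1×10⁻⁴ × 880 = 0.01452 m
B total: 0.02412 m
Difference: 0.129537 − 0.02412 = 0.105417 m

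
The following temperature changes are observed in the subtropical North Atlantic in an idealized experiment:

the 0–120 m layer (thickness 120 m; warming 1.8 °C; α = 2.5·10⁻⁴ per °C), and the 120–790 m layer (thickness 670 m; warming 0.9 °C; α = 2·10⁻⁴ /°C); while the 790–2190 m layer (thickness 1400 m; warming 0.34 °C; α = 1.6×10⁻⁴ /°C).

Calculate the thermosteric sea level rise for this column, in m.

Δh = 0.251 m

0–120 m: 120 × 2.5×10⁻⁴ × 1.8 = 0.05400 m
Layer 2: 2×10⁻⁴ × 0.9 × 670 = 0.12060 m
790–2190 m: 1400 × 0.34 × 1.6×10⁻⁴ = 0.07616 m
Δh = 0.05400 + 0.12060 + 0.07616 = 0.25076 m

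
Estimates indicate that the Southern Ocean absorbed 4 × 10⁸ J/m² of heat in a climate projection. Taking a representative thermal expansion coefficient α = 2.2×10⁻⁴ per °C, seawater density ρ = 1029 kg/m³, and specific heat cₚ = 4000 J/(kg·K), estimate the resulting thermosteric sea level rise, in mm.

Δh = αQ/(ρcₚ) = 2.2×10⁻⁴ × 4×10⁸ / (1029 × 4000) ≈ 0.02138 m

Δh ≈ 21 mm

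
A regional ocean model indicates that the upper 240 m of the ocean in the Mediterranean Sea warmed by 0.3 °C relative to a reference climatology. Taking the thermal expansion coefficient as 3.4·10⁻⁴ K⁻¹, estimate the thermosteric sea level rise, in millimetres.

24.5 mm of thermosteric rise

Δh = αΔT·H = 3.4×10⁻⁴ × 0.3 × 240 = 0.02448 m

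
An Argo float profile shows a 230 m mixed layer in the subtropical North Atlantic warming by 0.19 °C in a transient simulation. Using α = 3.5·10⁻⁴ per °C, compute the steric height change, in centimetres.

Δh = αΔT·H = 3.5×10⁻⁴ × 0.19 × 230 = 0.015295 m

1.53 cm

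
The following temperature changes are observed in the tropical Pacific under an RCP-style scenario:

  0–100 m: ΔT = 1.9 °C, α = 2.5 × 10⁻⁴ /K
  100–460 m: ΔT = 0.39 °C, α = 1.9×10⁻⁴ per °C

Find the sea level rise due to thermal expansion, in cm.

about 7.4 cm

0–100 m: 2.5×10⁻⁴ × 1.9 × 100 = 0.04750 m
360 × 0.39 × 1.9×10⁻⁴ = 0.026676 m
Δh = 0.04750 + 0.026676 = 0.074176 m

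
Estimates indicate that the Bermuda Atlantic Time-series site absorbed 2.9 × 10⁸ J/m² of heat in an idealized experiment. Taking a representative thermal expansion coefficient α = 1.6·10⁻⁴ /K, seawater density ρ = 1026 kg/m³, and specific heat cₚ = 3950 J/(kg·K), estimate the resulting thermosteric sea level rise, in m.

Δh = αQ/(ρcₚ) = 1.6×10⁻⁴ × 2.9×10⁸ / (1026 × 3950) ≈ 0.011449 m

0.0114 m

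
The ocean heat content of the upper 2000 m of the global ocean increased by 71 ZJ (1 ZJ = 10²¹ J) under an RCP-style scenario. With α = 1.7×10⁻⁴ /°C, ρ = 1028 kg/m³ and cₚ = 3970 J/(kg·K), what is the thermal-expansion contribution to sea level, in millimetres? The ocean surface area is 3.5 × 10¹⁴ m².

Δh ≈ 8.45 mm

Per unit area: Q = 71×10²¹ / (3.5×10¹⁴) ≈ 2.029×10⁸ J/m²
Δh = αQ/(ρcₚ) = 1.7×10⁻⁴ × 2.029×10⁸ / (1028 × 3970) ≈ 0.0084518 m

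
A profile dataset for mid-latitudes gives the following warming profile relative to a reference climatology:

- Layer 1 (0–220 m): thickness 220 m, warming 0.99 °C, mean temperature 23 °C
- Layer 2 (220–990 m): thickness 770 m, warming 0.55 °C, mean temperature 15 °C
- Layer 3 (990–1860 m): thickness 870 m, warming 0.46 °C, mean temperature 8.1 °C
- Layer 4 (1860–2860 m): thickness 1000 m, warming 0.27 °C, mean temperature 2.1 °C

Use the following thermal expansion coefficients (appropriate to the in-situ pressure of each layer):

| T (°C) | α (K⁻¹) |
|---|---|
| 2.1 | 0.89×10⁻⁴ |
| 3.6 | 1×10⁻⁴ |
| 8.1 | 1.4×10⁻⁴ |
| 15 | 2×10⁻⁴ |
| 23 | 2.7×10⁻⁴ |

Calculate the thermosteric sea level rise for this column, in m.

Layer 1 at 23 °C → α = 2.7×10⁻⁴ K⁻¹
Layer 2 at 15 °C → α = 2×10⁻⁴ K⁻¹
Layer 3 at 8.1 °C → α = 1.4×10⁻⁴ K⁻¹
Layer 4 at 2.1 °C → α = 0.89×10⁻⁴ K⁻¹
0.99 × 220 × 2.7×10⁻⁴ = 0.058806 m
220–990 m: 770 × 2×10⁻⁴ × 0.55 = 0.08470 m
870 × 1.4×10⁻⁴ × 0.46 = 0.056028 m
Layer 4: 0.27 × 1000 × 0.89×10⁻⁴ = 0.02403 m
Δh = 0.058806 + 0.08470 + 0.056028 + 0.02403 = 0.223564 m

about 0.224 m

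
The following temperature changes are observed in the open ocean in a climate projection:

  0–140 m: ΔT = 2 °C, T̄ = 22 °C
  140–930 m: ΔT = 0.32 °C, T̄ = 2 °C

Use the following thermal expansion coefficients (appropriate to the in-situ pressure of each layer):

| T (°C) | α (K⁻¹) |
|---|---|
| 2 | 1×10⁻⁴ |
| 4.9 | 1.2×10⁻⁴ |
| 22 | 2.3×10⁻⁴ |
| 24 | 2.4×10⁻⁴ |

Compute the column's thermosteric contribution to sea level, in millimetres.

90 mm of thermosteric rise

Layer 1 at 22 °C → α = 2.3×10⁻⁴ K⁻¹
Layer 2 at 2 °C → α = 1×10⁻⁴ K⁻¹
0–140 m: 140 × 2.3×10⁻⁴ × 2 = 0.06440 m
Layer 2: 1×10⁻⁴ × 0.32 × 790 = 0.02528 m
Δh = 0.06440 + 0.02528 = 0.08968 m ≈ 90 mm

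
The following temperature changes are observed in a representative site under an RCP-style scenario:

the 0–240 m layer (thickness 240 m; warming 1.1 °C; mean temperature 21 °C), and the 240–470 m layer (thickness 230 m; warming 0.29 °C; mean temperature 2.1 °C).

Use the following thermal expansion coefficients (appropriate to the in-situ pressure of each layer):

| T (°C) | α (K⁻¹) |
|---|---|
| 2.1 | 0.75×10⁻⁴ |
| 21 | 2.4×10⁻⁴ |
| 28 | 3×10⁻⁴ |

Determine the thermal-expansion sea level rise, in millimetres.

Layer 1 at 21 °C → α = 2.4×10⁻⁴ K⁻¹
Layer 2 at 2.1 °C → α = 0.75×10⁻⁴ K⁻¹
Layer 1: 240 × 2.4×10⁻⁴ × 1.1 = 0.06336 m
Layer 2: 230 × 0.29 × 0.75×10⁻⁴ = 0.0050025 m
Δh = 0.06336 + 0.0050025 = 0.0683625 m ≈ 68.4 mm

68.4 mm of thermosteric rise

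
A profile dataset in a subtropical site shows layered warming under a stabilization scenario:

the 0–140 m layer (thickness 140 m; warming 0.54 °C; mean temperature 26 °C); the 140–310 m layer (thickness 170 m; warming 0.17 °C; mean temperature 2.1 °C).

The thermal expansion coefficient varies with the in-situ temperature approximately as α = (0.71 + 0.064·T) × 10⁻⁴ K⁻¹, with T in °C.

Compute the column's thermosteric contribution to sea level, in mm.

Δh ≈ 20 mm

Layer 1: α = (0.71 + 0.064×26)×10⁻⁴ = 2.374×10⁻⁴ K⁻¹
Layer 2: α = (0.71 + 0.064×2.1)×10⁻⁴ = 0.8444×10⁻⁴ K⁻¹
2.374×10⁻⁴ × 140 × 0.54 = 0.01794744 m
0.17 × 170 × 0.8444×10⁻⁴ = 0.002440316 m
Δh = 0.01794744 + 0.002440316 = 0.020387756 m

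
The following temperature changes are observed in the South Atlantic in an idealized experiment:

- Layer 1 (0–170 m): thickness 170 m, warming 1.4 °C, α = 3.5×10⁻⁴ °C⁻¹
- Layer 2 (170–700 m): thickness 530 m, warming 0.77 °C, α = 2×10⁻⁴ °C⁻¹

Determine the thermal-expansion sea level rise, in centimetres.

Layer 1: 170 × 3.5×10⁻⁴ × 1.4 = 0.08330 m
530 × 2×10⁻⁴ × 0.77 = 0.08162 m
Δh = 0.08330 + 0.08162 = 0.16492 m

about 16.5 cm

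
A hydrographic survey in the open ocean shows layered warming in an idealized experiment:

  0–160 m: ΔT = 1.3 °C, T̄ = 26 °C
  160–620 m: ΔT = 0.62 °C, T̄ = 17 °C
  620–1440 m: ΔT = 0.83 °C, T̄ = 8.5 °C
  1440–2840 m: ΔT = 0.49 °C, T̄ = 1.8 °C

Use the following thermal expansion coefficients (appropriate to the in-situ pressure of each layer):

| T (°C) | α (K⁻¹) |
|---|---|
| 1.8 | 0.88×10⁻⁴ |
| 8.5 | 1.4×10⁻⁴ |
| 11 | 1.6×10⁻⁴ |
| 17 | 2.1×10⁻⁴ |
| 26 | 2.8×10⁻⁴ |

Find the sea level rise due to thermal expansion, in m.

about 0.27 m

Layer 1 at 26 °C → α = 2.8×10⁻⁴ K⁻¹
Layer 2 at 17 °C → α = 2.1×10⁻⁴ K⁻¹
Layer 3 at 8.5 °C → α = 1.4×10⁻⁴ K⁻¹
Layer 4 at 1.8 °C → α = 0.88×10⁻⁴ K⁻¹
2.8×10⁻⁴ × 160 × 1.3 = 0.05824 m
160–620 m: 460 × 0.62 × 2.1×10⁻⁴ = 0.059892 m
820 × 1.4×10⁻⁴ × 0.83 = 0.095284 m
1400 × 0.88×10⁻⁴ × 0.49 = 0.060368 m
Δh = 0.05824 + 0.059892 + 0.095284 + 0.060368 = 0.273784 m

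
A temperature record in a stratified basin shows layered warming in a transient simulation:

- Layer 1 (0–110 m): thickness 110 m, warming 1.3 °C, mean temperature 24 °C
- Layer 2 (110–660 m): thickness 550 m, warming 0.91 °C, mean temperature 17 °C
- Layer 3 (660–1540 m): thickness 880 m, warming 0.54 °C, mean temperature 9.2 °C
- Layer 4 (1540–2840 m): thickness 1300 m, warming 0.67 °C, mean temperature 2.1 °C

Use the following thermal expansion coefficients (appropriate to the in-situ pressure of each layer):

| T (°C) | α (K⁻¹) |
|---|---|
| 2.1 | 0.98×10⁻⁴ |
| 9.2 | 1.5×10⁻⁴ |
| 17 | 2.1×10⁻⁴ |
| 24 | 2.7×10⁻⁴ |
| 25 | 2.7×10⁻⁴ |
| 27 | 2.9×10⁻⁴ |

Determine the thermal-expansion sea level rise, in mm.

Layer 1 at 24 °C → α = 2.7×10⁻⁴ K⁻¹
Layer 2 at 17 °C → α = 2.1×10⁻⁴ K⁻¹
Layer 3 at 9.2 °C → α = 1.5×10⁻⁴ K⁻¹
Layer 4 at 2.1 °C → α = 0.98×10⁻⁴ K⁻¹
0–110 m: 2.7×10⁻⁴ × 1.3 × 110 = 0.03861 m
110–660 m: 2.1×10⁻⁴ × 0.91 × 550 = 0.105105 m
660–1540 m: 880 × 0.54 × 1.5×10⁻⁴ = 0.07128 m
1540–2840 m: 0.67 × 0.98×10⁻⁴ × 1300 = 0.085358 m
Δh = 0.03861 + 0.105105 + 0.07128 + 0.085358 = 0.300353 m

300 mm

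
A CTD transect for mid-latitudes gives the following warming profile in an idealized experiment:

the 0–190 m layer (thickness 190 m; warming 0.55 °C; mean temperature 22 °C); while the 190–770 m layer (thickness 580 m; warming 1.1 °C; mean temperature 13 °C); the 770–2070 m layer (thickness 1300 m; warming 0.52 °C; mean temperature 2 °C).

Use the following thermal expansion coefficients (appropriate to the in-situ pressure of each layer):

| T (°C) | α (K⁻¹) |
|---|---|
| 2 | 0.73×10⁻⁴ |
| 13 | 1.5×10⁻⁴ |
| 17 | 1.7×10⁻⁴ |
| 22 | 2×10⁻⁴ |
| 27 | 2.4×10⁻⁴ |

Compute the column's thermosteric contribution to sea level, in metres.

Δh = 0.166 m

Layer 1 at 22 °C → α = 2×10⁻⁴ K⁻¹
Layer 2 at 13 °C → α = 1.5×10⁻⁴ K⁻¹
Layer 3 at 2 °C → α = 0.73×10⁻⁴ K⁻¹
0–190 m: 190 × 2×10⁻⁴ × 0.55 = 0.02090 m
1.5×10⁻⁴ × 1.1 × 580 = 0.09570 m
Layer 3: 0.52 × 0.73×10⁻⁴ × 1300 = 0.049348 m
Δh = 0.02090 + 0.09570 + 0.049348 = 0.165948 m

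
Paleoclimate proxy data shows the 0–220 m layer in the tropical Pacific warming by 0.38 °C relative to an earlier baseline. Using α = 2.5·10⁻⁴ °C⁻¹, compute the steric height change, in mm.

Δh = αΔT·H = 2.5×10⁻⁴ × 0.38 × 220 = 0.02090 m

Δh = 20.9 mm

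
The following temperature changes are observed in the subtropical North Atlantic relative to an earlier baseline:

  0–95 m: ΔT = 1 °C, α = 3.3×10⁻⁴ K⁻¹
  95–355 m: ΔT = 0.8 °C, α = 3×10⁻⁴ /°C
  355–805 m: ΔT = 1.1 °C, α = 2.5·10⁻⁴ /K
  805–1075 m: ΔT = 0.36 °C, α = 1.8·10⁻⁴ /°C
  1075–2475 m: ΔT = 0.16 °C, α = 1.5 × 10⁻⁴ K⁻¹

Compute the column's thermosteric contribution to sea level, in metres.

0.27 m of thermosteric rise

0–95 m: 3.3×10⁻⁴ × 95 × 1 = 0.03135 m
Layer 2: 0.8 × 260 × 3×10⁻⁴ = 0.06240 m
Layer 3: 1.1 × 450 × 2.5×10⁻⁴ = 0.12375 m
805–1075 m: 0.36 × 270 × 1.8×10⁻⁴ = 0.017496 m
1075–2475 m: 1400 × 0.16 × 1.5×10⁻⁴ = 0.03360 m
Δh = 0.03135 + 0.06240 + 0.12375 + 0.017496 + 0.03360 = 0.268596 m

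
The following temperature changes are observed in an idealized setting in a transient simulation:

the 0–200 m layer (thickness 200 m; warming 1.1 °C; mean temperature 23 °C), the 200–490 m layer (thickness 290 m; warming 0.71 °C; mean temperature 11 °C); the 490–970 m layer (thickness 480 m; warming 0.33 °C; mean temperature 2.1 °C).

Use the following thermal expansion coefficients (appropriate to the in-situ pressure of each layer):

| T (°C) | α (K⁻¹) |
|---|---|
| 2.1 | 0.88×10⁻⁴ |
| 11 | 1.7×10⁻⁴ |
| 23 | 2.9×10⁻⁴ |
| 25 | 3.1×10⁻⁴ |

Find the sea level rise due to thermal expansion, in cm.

Δh = 11.3 cm

Layer 1 at 23 °C → α = 2.9×10⁻⁴ K⁻¹
Layer 2 at 11 °C → α = 1.7×10⁻⁴ K⁻¹
Layer 3 at 2.1 °C → α = 0.88×10⁻⁴ K⁻¹
0–200 m: 1.1 × 200 × 2.9×10⁻⁴ = 0.06380 m
1.7×10⁻⁴ × 0.71 × 290 = 0.035003 m
490–970 m: 0.88×10⁻⁴ × 480 × 0.33 = 0.0139392 m
Δh = 0.06380 + 0.035003 + 0.0139392 = 0.1127422 m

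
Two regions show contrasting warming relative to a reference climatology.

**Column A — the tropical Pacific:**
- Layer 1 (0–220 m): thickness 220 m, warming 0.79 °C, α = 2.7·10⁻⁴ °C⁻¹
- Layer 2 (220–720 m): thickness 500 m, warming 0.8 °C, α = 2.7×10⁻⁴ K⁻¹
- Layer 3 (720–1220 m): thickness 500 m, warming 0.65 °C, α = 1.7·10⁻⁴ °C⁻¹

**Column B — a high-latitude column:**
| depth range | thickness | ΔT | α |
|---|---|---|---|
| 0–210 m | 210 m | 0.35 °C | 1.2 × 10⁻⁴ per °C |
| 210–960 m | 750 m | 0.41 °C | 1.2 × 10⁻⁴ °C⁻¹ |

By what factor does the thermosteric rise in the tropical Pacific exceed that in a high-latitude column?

a factor of 4.60

A Layer 1: 0.79 × 2.7×10⁻⁴ × 220 = 0.046926 m
A 220–720 m: 0.8 × 2.7×10⁻⁴ × 500 = 0.10800 m
A 720–1220 m: 0.65 × 500 × 1.7×10⁻⁴ = 0.05525 m
A total: 0.210176 m
B 1.2×10⁻⁴ × 210 × 0.35 = 0.00882 m
B 750 × 0.41 × 1.2×10⁻⁴ = 0.03690 m
B total: 0.04572 m
Ratio: 0.210176 / 0.04572 ≈ 4.597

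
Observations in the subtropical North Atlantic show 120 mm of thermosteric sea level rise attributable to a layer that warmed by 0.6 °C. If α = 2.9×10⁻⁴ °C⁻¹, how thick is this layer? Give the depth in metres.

690 m

H = Δh/(αΔT) = 0.12 / (2.9×10⁻⁴ × 0.6) ≈ 689.7 m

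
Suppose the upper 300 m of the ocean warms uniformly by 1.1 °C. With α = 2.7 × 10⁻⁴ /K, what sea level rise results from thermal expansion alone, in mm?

89.1 mm of thermosteric rise

Δh = αΔT·H = 2.7×10⁻⁴ × 1.1 × 300 = 0.08910 m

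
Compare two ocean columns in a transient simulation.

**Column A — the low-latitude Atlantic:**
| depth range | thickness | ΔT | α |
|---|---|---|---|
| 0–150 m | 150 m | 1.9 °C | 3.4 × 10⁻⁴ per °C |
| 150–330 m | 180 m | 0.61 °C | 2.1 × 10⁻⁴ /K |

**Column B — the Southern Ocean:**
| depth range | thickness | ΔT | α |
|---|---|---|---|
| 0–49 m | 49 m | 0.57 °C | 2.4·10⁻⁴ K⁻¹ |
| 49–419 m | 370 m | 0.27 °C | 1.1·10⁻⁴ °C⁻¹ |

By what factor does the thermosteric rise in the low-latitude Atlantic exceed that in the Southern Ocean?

A 0–150 m: 3.4×10⁻⁴ × 150 × 1.9 = 0.09690 m
A 2.1×10⁻⁴ × 180 × 0.61 = 0.023058 m
A total: 0.119958 m
B Layer 1: 2.4×10⁻⁴ × 0.57 × 49 = 0.0067032 m
B 49–419 m: 370 × 0.27 × 1.1×10⁻⁴ = 0.010989 m
B total: 0.0176922 m
Ratio: 0.119958 / 0.0176922 ≈ 6.780

≈ 6.78×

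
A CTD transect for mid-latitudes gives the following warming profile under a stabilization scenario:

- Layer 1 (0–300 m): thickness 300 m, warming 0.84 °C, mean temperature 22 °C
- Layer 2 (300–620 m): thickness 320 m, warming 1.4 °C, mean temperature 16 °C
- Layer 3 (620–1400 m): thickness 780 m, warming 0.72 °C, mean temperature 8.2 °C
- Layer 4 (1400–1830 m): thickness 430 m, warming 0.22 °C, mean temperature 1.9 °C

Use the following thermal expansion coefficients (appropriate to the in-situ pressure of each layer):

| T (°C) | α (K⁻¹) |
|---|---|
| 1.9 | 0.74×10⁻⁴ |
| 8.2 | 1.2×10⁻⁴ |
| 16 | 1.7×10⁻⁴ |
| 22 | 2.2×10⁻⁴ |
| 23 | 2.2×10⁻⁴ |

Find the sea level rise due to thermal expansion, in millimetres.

210 mm

Layer 1 at 22 °C → α = 2.2×10⁻⁴ K⁻¹
Layer 2 at 16 °C → α = 1.7×10⁻⁴ K⁻¹
Layer 3 at 8.2 °C → α = 1.2×10⁻⁴ K⁻¹
Layer 4 at 1.9 °C → α = 0.74×10⁻⁴ K⁻¹
2.2×10⁻⁴ × 0.84 × 300 = 0.05544 m
300–620 m: 1.4 × 1.7×10⁻⁴ × 320 = 0.07616 m
620–1400 m: 1.2×10⁻⁴ × 780 × 0.72 = 0.067392 m
Layer 4: 0.22 × 0.74×10⁻⁴ × 430 = 0.0070004 m
Δh = 0.05544 + 0.07616 + 0.067392 + 0.0070004 = 0.2059924 m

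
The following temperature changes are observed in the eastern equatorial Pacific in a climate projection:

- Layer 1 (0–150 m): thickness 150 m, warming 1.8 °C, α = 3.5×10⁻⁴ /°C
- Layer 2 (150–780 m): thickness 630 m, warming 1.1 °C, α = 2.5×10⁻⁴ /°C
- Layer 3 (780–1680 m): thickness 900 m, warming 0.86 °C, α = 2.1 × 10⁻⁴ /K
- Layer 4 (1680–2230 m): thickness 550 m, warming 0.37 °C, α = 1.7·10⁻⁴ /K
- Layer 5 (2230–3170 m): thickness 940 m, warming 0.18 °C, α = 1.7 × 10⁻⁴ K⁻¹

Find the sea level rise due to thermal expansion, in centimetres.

0–150 m: 1.8 × 3.5×10⁻⁴ × 150 = 0.09450 m
Layer 2: 630 × 1.1 × 2.5×10⁻⁴ = 0.17325 m
900 × 2.1×10⁻⁴ × 0.86 = 0.16254 m
0.37 × 550 × 1.7×10⁻⁴ = 0.034595 m
2230–3170 m: 0.18 × 1.7×10⁻⁴ × 940 = 0.028764 m
Δh = 0.09450 + 0.17325 + 0.16254 + 0.034595 + 0.028764 = 0.493649 m

49 cm of thermosteric rise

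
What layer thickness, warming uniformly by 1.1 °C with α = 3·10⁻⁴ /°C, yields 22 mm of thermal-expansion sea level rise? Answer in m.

H = Δh/(αΔT) = 0.022 / (3×10⁻⁴ × 1.1) ≈ 66.67 m

about 66.7 m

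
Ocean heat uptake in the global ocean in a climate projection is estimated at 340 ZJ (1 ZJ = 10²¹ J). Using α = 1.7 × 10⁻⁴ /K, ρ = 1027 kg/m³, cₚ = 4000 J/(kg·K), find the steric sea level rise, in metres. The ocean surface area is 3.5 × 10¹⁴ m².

Per unit area: Q = 340×10²¹ / (3.5×10¹⁴) ≈ 9.714×10⁸ J/m²
Δh = αQ/(ρcₚ) = 1.7×10⁻⁴ × 9.714×10⁸ / (1027 × 4000) ≈ 0.040199 m

0.040 m of thermosteric rise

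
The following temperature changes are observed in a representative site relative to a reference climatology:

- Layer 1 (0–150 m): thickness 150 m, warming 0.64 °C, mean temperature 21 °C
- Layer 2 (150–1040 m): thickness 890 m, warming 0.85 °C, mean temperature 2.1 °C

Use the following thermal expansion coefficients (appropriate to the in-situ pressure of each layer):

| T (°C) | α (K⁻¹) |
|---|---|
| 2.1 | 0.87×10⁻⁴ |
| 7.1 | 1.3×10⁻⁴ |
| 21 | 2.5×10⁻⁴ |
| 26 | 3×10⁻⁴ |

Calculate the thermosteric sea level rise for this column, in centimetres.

about 8.98 cm

Layer 1 at 21 °C → α = 2.5×10⁻⁴ K⁻¹
Layer 2 at 2.1 °C → α = 0.87×10⁻⁴ K⁻¹
0–150 m: 150 × 2.5×10⁻⁴ × 0.64 = 0.02400 m
0.87×10⁻⁴ × 890 × 0.85 = 0.0658155 m
Δh = 0.02400 + 0.0658155 = 0.0898155 m ≈ 8.98 cm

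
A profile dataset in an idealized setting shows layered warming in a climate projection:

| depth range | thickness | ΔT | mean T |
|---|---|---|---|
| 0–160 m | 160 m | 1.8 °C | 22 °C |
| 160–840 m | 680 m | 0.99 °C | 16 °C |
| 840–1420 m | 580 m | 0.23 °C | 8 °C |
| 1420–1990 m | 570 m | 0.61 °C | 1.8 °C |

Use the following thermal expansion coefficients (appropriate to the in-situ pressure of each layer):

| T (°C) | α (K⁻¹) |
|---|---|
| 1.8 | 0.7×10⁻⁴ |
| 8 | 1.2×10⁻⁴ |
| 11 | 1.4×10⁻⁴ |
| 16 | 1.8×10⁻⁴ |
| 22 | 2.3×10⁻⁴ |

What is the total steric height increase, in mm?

Layer 1 at 22 °C → α = 2.3×10⁻⁴ K⁻¹
Layer 2 at 16 °C → α = 1.8×10⁻⁴ K⁻¹
Layer 3 at 8 °C → α = 1.2×10⁻⁴ K⁻¹
Layer 4 at 1.8 °C → α = 0.7×10⁻⁴ K⁻¹
Layer 1: 160 × 1.8 × 2.3×10⁻⁴ = 0.06624 m
160–840 m: 1.8×10⁻⁴ × 0.99 × 680 = 0.121176 m
1.2×10⁻⁴ × 580 × 0.23 = 0.016008 m
Layer 4: 0.61 × 0.7×10⁻⁴ × 570 = 0.024339 m
Δh = 0.06624 + 0.121176 + 0.016008 + 0.024339 = 0.227763 m ≈ 230 mm

about 230 mm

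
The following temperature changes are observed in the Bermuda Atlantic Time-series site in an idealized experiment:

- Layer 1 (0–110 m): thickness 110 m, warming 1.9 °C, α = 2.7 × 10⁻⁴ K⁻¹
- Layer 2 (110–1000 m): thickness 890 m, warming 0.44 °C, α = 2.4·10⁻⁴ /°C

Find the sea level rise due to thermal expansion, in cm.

110 × 2.7×10⁻⁴ × 1.9 = 0.05643 m
Layer 2: 0.44 × 890 × 2.4×10⁻⁴ = 0.093984 m
Δh = 0.05643 + 0.093984 = 0.150414 m

Δh ≈ 15 cm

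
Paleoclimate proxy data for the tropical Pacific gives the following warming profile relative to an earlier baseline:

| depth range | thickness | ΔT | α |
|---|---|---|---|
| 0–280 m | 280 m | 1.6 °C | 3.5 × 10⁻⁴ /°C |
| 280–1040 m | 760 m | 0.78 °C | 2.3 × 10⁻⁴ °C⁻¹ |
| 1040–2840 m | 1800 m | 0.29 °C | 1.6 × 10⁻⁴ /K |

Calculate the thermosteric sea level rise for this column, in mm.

3.5×10⁻⁴ × 1.6 × 280 = 0.15680 m
Layer 2: 760 × 2.3×10⁻⁴ × 0.78 = 0.136344 m
1040–2840 m: 1800 × 1.6×10⁻⁴ × 0.29 = 0.08352 m
Δh = 0.15680 + 0.136344 + 0.08352 = 0.376664 m

Δh ≈ 377 mm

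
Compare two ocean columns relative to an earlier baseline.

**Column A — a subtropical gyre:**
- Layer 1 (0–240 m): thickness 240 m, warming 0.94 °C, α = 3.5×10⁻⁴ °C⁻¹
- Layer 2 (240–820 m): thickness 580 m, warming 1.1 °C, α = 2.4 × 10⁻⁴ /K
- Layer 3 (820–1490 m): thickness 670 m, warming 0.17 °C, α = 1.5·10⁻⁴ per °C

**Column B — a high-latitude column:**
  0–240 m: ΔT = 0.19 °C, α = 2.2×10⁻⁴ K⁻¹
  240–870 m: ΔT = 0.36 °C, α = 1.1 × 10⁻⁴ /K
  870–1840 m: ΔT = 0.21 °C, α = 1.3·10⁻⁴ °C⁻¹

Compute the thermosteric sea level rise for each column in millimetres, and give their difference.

Δh_A ≈ 249 mm, Δh_B ≈ 61.5 mm; difference ≈ 188 mm

A Layer 1: 3.5×10⁻⁴ × 240 × 0.94 = 0.07896 m
A 2.4×10⁻⁴ × 1.1 × 580 = 0.15312 m
A 820–1490 m: 1.5×10⁻⁴ × 0.17 × 670 = 0.017085 m
A total: 0.249165 m
B 2.2×10⁻⁴ × 0.19 × 240 = 0.010032 m
B Layer 2: 1.1×10⁻⁴ × 630 × 0.36 = 0.024948 m
B 870–1840 m: 970 × 0.21 × 1.3×10⁻⁴ = 0.026481 m
B total: 0.061461 m
Difference: 0.249165 − 0.061461 = 0.187704 m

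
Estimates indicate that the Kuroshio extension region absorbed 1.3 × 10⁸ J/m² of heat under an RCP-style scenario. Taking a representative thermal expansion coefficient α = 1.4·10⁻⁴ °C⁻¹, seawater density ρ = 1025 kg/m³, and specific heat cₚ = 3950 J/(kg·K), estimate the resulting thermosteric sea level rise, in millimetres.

Δh = 4.50 mm

Δh = αQ/(ρcₚ) = 1.4×10⁻⁴ × 1.3×10⁸ / (1025 × 3950) ≈ 0.0044952 m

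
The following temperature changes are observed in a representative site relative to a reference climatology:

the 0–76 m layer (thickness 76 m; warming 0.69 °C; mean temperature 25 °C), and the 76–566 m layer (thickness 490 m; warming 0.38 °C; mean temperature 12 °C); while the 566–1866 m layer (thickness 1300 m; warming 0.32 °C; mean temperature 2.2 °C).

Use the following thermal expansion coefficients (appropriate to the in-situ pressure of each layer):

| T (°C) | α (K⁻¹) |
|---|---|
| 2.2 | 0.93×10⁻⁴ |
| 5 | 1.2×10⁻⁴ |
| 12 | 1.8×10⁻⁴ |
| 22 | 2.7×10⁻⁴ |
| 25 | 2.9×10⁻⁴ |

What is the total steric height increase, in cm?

Δh ≈ 8.74 cm

Layer 1 at 25 °C → α = 2.9×10⁻⁴ K⁻¹
Layer 2 at 12 °C → α = 1.8×10⁻⁴ K⁻¹
Layer 3 at 2.2 °C → α = 0.93×10⁻⁴ K⁻¹
0–76 m: 0.69 × 76 × 2.9×10⁻⁴ = 0.0152076 m
0.38 × 490 × 1.8×10⁻⁴ = 0.033516 m
Layer 3: 0.93×10⁻⁴ × 0.32 × 1300 = 0.038688 m
Δh = 0.0152076 + 0.033516 + 0.038688 = 0.0874116 m ≈ 8.74 cm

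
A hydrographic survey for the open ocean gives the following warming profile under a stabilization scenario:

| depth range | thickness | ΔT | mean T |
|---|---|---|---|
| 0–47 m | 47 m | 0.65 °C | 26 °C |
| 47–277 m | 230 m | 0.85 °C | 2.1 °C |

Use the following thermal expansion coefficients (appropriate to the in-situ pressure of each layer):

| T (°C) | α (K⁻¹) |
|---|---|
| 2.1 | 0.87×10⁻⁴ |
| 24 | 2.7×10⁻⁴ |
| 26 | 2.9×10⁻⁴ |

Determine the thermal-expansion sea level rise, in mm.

Layer 1 at 26 °C → α = 2.9×10⁻⁴ K⁻¹
Layer 2 at 2.1 °C → α = 0.87×10⁻⁴ K⁻¹
47 × 2.9×10⁻⁴ × 0.65 = 0.0088595 m
Layer 2: 230 × 0.85 × 0.87×10⁻⁴ = 0.0170085 m
Δh = 0.0088595 + 0.0170085 = 0.025868 m

Δh = 25.9 mm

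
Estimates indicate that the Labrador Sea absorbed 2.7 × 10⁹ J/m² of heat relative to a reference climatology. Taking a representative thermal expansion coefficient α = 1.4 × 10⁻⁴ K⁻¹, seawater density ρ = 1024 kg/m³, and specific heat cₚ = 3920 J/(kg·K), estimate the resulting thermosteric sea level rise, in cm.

Δh = αQ/(ρcₚ) = 1.4×10⁻⁴ × 2.7×10⁹ / (1024 × 3920) ≈ 0.094169 m

Δh = 9.42 cm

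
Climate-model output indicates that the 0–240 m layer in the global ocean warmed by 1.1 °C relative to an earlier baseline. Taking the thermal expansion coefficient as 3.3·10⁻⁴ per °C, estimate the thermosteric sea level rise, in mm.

87.1 mm of thermosteric rise

Δh = αΔT·H = 3.3×10⁻⁴ × 1.1 × 240 = 0.08712 m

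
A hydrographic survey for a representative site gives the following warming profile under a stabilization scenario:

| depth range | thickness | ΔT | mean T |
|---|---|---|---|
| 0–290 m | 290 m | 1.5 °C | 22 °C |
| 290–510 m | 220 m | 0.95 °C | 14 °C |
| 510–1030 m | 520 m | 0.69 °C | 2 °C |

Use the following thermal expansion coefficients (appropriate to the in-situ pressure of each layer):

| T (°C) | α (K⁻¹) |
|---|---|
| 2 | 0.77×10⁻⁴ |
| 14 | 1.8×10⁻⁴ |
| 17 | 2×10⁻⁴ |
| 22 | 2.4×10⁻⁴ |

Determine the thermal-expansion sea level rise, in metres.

Layer 1 at 22 °C → α = 2.4×10⁻⁴ K⁻¹
Layer 2 at 14 °C → α = 1.8×10⁻⁴ K⁻¹
Layer 3 at 2 °C → α = 0.77×10⁻⁴ K⁻¹
290 × 2.4×10⁻⁴ × 1.5 = 0.10440 m
290–510 m: 220 × 0.95 × 1.8×10⁻⁴ = 0.03762 m
Layer 3: 0.69 × 0.77×10⁻⁴ × 520 = 0.0276276 m
Δh = 0.10440 + 0.03762 + 0.0276276 = 0.1696476 m ≈ 0.170 m

Δh ≈ 0.170 m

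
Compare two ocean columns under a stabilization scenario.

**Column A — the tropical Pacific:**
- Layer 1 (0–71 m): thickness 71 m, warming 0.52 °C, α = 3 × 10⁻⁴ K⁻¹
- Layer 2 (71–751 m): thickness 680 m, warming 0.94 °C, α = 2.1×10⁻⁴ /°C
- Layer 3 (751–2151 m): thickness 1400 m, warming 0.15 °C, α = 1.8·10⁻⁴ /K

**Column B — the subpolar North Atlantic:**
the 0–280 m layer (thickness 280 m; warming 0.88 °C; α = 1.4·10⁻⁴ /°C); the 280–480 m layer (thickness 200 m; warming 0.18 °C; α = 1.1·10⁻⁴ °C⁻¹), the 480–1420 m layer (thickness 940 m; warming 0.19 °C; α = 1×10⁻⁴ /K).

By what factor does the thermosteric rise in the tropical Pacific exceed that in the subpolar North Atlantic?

a factor of 3.3

A 0.52 × 71 × 3×10⁻⁴ = 0.011076 m
A 2.1×10⁻⁴ × 680 × 0.94 = 0.134232 m
A 0.15 × 1400 × 1.8×10⁻⁴ = 0.03780 m
A total: 0.183108 m
B Layer 1: 0.88 × 280 × 1.4×10⁻⁴ = 0.034496 m
B 280–480 m: 1.1×10⁻⁴ × 200 × 0.18 = 0.00396 m
B 940 × 0.19 × 1×10⁻⁴ = 0.01786 m
B total: 0.056316 m
Ratio: 0.183108 / 0.056316 ≈ 3.251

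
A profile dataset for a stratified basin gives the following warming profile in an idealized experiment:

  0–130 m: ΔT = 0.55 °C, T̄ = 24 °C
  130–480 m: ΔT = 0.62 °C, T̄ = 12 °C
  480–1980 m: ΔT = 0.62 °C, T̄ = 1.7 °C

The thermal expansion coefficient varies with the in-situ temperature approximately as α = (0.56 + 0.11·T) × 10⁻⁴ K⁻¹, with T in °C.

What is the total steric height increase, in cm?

Layer 1: α = (0.56 + 0.11×24)×10⁻⁴ = 3.2×10⁻⁴ K⁻¹
Layer 2: α = (0.56 + 0.11×12)×10⁻⁴ = 1.88×10⁻⁴ K⁻¹
Layer 3: α = (0.56 + 0.11×1.7)×10⁻⁴ = 0.747×10⁻⁴ K⁻¹
Layer 1: 130 × 0.55 × 3.2×10⁻⁴ = 0.02288 m
350 × 1.88×10⁻⁴ × 0.62 = 0.040796 m
0.62 × 1500 × 0.747×10⁻⁴ = 0.069471 m
Δh = 0.02288 + 0.040796 + 0.069471 = 0.133147 m ≈ 13 cm

Δh = 13 cm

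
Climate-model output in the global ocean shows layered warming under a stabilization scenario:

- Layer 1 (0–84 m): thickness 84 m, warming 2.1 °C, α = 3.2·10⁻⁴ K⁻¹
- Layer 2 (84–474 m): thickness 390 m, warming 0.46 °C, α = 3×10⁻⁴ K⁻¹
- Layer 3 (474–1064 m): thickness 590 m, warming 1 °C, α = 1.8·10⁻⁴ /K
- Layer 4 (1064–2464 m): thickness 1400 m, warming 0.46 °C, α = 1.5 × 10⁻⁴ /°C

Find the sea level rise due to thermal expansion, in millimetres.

2.1 × 84 × 3.2×10⁻⁴ = 0.056448 m
Layer 2: 3×10⁻⁴ × 0.46 × 390 = 0.05382 m
Layer 3: 1 × 590 × 1.8×10⁻⁴ = 0.10620 m
1.5×10⁻⁴ × 1400 × 0.46 = 0.09660 m
Δh = 0.056448 + 0.05382 + 0.10620 + 0.09660 = 0.313068 m ≈ 313 mm

Δh = 313 mm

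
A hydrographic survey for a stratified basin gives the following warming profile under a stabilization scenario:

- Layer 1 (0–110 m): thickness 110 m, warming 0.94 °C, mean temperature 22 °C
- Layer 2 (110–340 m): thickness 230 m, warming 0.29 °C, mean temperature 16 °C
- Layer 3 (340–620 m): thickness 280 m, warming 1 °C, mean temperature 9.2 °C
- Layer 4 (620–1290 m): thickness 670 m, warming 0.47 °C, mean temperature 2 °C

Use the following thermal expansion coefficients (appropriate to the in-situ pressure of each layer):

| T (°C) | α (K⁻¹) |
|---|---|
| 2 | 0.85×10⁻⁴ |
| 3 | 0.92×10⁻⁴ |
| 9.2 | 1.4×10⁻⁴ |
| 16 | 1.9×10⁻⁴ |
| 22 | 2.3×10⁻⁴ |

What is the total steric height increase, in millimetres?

Layer 1 at 22 °C → α = 2.3×10⁻⁴ K⁻¹
Layer 2 at 16 °C → α = 1.9×10⁻⁴ K⁻¹
Layer 3 at 9.2 °C → α = 1.4×10⁻⁴ K⁻¹
Layer 4 at 2 °C → α = 0.85×10⁻⁴ K⁻¹
0–110 m: 2.3×10⁻⁴ × 0.94 × 110 = 0.023782 m
Layer 2: 0.29 × 1.9×10⁻⁴ × 230 = 0.012673 m
280 × 1.4×10⁻⁴ × 1 = 0.03920 m
Layer 4: 0.47 × 0.85×10⁻⁴ × 670 = 0.0267665 m
Δh = 0.023782 + 0.012673 + 0.03920 + 0.0267665 = 0.1024215 m

102 mm of thermosteric rise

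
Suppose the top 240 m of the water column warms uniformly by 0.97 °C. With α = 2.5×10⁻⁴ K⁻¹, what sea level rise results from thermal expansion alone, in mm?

Δh = αΔT·H = 2.5×10⁻⁴ × 0.97 × 240 = 0.05820 m

about 58.2 mm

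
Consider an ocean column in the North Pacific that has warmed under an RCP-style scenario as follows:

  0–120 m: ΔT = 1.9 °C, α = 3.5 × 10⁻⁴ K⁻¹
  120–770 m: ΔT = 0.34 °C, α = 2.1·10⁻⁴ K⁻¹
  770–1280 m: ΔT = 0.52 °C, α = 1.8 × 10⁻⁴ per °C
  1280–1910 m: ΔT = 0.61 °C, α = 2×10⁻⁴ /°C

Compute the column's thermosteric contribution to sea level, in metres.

0.251 m of thermosteric rise

Layer 1: 120 × 1.9 × 3.5×10⁻⁴ = 0.07980 m
650 × 2.1×10⁻⁴ × 0.34 = 0.04641 m
1.8×10⁻⁴ × 510 × 0.52 = 0.047736 m
Layer 4: 0.61 × 2×10⁻⁴ × 630 = 0.07686 m
Δh = 0.07980 + 0.04641 + 0.047736 + 0.07686 = 0.250806 m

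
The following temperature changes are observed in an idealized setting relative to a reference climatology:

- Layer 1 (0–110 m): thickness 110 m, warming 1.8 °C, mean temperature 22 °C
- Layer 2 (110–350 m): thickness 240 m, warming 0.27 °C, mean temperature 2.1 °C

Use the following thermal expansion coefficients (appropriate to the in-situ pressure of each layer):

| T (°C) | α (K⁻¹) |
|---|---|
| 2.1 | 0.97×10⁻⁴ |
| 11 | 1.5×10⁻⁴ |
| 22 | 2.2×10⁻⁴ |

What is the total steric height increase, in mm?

Layer 1 at 22 °C → α = 2.2×10⁻⁴ K⁻¹
Layer 2 at 2.1 °C → α = 0.97×10⁻⁴ K⁻¹
Layer 1: 2.2×10⁻⁴ × 110 × 1.8 = 0.04356 m
0.97×10⁻⁴ × 0.27 × 240 = 0.0062856 m
Δh = 0.04356 + 0.0062856 = 0.0498456 m ≈ 49.8 mm

49.8 mm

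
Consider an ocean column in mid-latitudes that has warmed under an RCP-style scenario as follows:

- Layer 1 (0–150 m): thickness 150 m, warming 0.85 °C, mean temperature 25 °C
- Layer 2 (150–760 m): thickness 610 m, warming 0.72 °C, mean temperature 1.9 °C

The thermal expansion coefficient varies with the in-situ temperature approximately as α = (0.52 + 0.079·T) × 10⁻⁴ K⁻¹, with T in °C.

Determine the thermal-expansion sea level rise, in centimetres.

6.12 cm of thermosteric rise

Layer 1: α = (0.52 + 0.079×25)×10⁻⁴ = 2.495×10⁻⁴ K⁻¹
Layer 2: α = (0.52 + 0.079×1.9)×10⁻⁴ = 0.6701×10⁻⁴ K⁻¹
Layer 1: 150 × 0.85 × 2.495×10⁻⁴ = 0.03181125 m
150–760 m: 0.6701×10⁻⁴ × 610 × 0.72 = 0.029430792 m
Δh = 0.03181125 + 0.029430792 = 0.061242042 m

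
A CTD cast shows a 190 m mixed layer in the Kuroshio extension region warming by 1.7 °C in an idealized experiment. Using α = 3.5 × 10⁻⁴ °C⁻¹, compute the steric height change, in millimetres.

Δh = αΔT·H = 3.5×10⁻⁴ × 1.7 × 190 = 0.11305 m

113 mm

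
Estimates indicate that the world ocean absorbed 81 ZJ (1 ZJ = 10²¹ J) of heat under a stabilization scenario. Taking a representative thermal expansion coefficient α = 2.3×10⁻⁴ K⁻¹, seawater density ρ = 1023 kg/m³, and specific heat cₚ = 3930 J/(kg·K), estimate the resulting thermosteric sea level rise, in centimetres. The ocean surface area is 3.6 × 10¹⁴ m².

Per unit area: Q = 81×10²¹ / (3.6×10¹⁴) = 2.25×10⁸ J/m²
Δh = αQ/(ρcₚ) = 2.3×10⁻⁴ × 2.25×10⁸ / (1023 × 3930) ≈ 0.012872 m

Δh ≈ 1.29 cm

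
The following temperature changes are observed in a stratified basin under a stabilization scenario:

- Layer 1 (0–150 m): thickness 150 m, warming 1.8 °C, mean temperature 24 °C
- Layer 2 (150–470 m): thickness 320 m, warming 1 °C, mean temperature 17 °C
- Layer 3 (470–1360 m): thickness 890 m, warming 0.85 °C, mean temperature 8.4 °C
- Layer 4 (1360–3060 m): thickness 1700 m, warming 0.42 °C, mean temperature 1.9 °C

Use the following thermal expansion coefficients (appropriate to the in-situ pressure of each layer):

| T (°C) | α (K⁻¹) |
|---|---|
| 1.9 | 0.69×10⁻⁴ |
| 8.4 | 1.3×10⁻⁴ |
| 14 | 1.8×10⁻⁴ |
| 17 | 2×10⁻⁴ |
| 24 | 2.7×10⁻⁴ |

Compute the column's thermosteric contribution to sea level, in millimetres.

Layer 1 at 24 °C → α = 2.7×10⁻⁴ K⁻¹
Layer 2 at 17 °C → α = 2×10⁻⁴ K⁻¹
Layer 3 at 8.4 °C → α = 1.3×10⁻⁴ K⁻¹
Layer 4 at 1.9 °C → α = 0.69×10⁻⁴ K⁻¹
Layer 1: 1.8 × 150 × 2.7×10⁻⁴ = 0.07290 m
150–470 m: 1 × 320 × 2×10⁻⁴ = 0.06400 m
890 × 1.3×10⁻⁴ × 0.85 = 0.098345 m
Layer 4: 0.69×10⁻⁴ × 1700 × 0.42 = 0.049266 m
Δh = 0.07290 + 0.06400 + 0.098345 + 0.049266 = 0.284511 m ≈ 280 mm

Δh ≈ 280 mm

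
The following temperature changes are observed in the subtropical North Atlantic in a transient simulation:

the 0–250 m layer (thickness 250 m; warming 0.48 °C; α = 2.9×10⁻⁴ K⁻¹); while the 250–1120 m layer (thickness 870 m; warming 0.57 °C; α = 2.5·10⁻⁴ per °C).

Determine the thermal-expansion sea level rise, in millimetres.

0–250 m: 250 × 0.48 × 2.9×10⁻⁴ = 0.03480 m
250–1120 m: 2.5×10⁻⁴ × 0.57 × 870 = 0.123975 m
Δh = 0.03480 + 0.123975 = 0.158775 m ≈ 160 mm

160 mm of thermosteric rise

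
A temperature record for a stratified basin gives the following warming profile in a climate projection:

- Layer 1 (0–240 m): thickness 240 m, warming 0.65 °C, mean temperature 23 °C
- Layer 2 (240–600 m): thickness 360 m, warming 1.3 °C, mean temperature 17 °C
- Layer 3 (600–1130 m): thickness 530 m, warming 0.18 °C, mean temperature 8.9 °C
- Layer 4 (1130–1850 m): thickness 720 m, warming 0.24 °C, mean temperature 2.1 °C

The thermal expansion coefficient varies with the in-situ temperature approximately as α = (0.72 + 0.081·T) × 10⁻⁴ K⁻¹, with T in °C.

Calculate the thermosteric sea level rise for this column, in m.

0.17 m of thermosteric rise

Layer 1: α = (0.72 + 0.081×23)×10⁻⁴ = 2.583×10⁻⁴ K⁻¹
Layer 2: α = (0.72 + 0.081×17)×10⁻⁴ = 2.097×10⁻⁴ K⁻¹
Layer 3: α = (0.72 + 0.081×8.9)×10⁻⁴ = 1.4409×10⁻⁴ K⁻¹
Layer 4: α = (0.72 + 0.081×2.1)×10⁻⁴ = 0.8901×10⁻⁴ K⁻¹
240 × 2.583×10⁻⁴ × 0.65 = 0.0402948 m
1.3 × 360 × 2.097×10⁻⁴ = 0.0981396 m
Layer 3: 530 × 0.18 × 1.4409×10⁻⁴ = 0.013746186 m
Layer 4: 720 × 0.8901×10⁻⁴ × 0.24 = 0.015380928 m
Δh = 0.0402948 + 0.0981396 + 0.013746186 + 0.015380928 = 0.167561514 m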